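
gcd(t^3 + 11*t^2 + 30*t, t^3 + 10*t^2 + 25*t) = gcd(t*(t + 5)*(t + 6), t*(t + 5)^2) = t^2 + 5*t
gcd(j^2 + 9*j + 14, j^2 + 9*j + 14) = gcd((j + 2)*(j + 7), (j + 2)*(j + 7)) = j^2 + 9*j + 14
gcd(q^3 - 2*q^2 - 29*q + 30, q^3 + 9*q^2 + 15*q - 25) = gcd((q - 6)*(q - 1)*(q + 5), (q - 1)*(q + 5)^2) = q^2 + 4*q - 5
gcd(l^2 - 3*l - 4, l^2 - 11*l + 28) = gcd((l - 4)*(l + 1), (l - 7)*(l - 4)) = l - 4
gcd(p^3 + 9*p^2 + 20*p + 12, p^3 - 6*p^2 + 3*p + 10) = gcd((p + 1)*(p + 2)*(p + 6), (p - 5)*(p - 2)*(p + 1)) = p + 1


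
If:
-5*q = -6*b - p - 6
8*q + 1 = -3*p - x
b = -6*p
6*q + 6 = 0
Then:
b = -66/35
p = 11/35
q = -1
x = 212/35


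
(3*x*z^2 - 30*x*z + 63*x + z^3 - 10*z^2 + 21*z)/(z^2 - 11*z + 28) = (3*x*z - 9*x + z^2 - 3*z)/(z - 4)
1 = 1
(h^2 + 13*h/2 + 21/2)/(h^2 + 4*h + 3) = (h + 7/2)/(h + 1)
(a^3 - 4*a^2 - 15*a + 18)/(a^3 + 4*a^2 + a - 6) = (a - 6)/(a + 2)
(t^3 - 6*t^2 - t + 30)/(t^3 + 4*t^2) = (t^3 - 6*t^2 - t + 30)/(t^2*(t + 4))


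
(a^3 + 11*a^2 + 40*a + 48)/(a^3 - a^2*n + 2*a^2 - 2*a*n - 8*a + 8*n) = (a^2 + 7*a + 12)/(a^2 - a*n - 2*a + 2*n)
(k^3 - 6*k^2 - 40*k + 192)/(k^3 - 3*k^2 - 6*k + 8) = (k^2 - 2*k - 48)/(k^2 + k - 2)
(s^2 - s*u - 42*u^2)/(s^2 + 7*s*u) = (s^2 - s*u - 42*u^2)/(s*(s + 7*u))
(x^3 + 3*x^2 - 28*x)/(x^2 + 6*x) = (x^2 + 3*x - 28)/(x + 6)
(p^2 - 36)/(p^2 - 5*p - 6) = (p + 6)/(p + 1)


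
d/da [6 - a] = -1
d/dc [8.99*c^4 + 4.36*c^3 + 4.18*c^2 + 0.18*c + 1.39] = 35.96*c^3 + 13.08*c^2 + 8.36*c + 0.18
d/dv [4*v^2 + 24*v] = 8*v + 24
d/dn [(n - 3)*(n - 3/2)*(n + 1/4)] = 3*n^2 - 17*n/2 + 27/8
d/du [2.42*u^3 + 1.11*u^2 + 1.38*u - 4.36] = 7.26*u^2 + 2.22*u + 1.38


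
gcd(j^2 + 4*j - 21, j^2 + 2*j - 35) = j + 7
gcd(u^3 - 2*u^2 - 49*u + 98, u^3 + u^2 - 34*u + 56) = u^2 + 5*u - 14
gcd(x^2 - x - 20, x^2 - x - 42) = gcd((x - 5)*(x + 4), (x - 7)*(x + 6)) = 1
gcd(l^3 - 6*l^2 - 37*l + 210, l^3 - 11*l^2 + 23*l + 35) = l^2 - 12*l + 35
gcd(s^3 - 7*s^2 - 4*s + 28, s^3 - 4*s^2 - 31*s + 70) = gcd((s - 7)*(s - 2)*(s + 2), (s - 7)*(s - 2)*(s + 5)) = s^2 - 9*s + 14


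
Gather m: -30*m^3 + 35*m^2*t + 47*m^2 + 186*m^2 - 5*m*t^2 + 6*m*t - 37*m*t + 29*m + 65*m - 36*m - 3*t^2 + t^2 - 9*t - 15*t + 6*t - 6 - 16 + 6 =-30*m^3 + m^2*(35*t + 233) + m*(-5*t^2 - 31*t + 58) - 2*t^2 - 18*t - 16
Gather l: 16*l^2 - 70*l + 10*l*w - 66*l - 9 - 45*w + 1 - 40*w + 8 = 16*l^2 + l*(10*w - 136) - 85*w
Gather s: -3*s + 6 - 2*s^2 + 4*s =-2*s^2 + s + 6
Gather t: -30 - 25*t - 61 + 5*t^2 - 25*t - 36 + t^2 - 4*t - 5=6*t^2 - 54*t - 132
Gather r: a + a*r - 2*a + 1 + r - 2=-a + r*(a + 1) - 1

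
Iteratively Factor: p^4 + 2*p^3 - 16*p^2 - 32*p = (p)*(p^3 + 2*p^2 - 16*p - 32) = p*(p - 4)*(p^2 + 6*p + 8) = p*(p - 4)*(p + 2)*(p + 4)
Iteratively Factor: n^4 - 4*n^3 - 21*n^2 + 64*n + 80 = (n - 4)*(n^3 - 21*n - 20) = (n - 4)*(n + 1)*(n^2 - n - 20) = (n - 4)*(n + 1)*(n + 4)*(n - 5)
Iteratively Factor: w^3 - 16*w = (w - 4)*(w^2 + 4*w) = (w - 4)*(w + 4)*(w)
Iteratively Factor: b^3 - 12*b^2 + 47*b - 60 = (b - 5)*(b^2 - 7*b + 12) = (b - 5)*(b - 3)*(b - 4)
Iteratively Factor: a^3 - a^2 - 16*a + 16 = (a - 1)*(a^2 - 16) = (a - 1)*(a + 4)*(a - 4)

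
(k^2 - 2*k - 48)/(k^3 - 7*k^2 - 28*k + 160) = (k + 6)/(k^2 + k - 20)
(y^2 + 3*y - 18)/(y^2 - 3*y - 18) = (-y^2 - 3*y + 18)/(-y^2 + 3*y + 18)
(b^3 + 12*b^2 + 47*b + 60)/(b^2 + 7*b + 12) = b + 5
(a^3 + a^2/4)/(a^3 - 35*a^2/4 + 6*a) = a*(4*a + 1)/(4*a^2 - 35*a + 24)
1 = 1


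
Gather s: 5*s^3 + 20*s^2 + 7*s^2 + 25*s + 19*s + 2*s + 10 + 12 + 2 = 5*s^3 + 27*s^2 + 46*s + 24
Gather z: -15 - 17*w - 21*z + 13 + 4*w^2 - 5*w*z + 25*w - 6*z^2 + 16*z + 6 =4*w^2 + 8*w - 6*z^2 + z*(-5*w - 5) + 4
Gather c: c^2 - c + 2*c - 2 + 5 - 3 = c^2 + c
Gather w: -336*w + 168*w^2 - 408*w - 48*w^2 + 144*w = 120*w^2 - 600*w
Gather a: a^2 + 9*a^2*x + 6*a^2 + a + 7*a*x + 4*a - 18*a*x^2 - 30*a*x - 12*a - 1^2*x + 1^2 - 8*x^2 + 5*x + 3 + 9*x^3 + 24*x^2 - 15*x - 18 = a^2*(9*x + 7) + a*(-18*x^2 - 23*x - 7) + 9*x^3 + 16*x^2 - 11*x - 14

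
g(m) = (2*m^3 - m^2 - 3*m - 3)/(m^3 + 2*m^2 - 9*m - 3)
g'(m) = (-3*m^2 - 4*m + 9)*(2*m^3 - m^2 - 3*m - 3)/(m^3 + 2*m^2 - 9*m - 3)^2 + (6*m^2 - 2*m - 3)/(m^3 + 2*m^2 - 9*m - 3) = (5*m^4 - 30*m^3 + 6*m^2 + 18*m - 18)/(m^6 + 4*m^5 - 14*m^4 - 42*m^3 + 69*m^2 + 54*m + 9)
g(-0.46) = -1.38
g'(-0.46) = -10.18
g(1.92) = -0.29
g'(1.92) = -3.11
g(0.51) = 0.65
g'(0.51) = -0.23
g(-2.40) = -1.79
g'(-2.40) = 2.09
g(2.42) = 11.06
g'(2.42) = -157.97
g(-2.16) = -1.36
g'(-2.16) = 1.55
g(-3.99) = -109.03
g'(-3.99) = 2104.40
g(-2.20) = -1.42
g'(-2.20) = 1.63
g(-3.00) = -3.80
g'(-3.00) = 5.32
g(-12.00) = 2.67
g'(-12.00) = 0.09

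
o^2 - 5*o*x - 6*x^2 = (o - 6*x)*(o + x)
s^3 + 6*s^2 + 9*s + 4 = (s + 1)^2*(s + 4)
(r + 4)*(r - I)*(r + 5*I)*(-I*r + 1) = -I*r^4 + 5*r^3 - 4*I*r^3 + 20*r^2 - I*r^2 + 5*r - 4*I*r + 20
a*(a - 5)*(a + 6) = a^3 + a^2 - 30*a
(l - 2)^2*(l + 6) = l^3 + 2*l^2 - 20*l + 24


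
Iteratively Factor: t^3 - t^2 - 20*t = (t)*(t^2 - t - 20) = t*(t + 4)*(t - 5)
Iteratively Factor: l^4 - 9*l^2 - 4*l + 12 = (l - 1)*(l^3 + l^2 - 8*l - 12) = (l - 1)*(l + 2)*(l^2 - l - 6) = (l - 3)*(l - 1)*(l + 2)*(l + 2)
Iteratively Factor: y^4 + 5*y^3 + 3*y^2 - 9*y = (y + 3)*(y^3 + 2*y^2 - 3*y) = y*(y + 3)*(y^2 + 2*y - 3) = y*(y - 1)*(y + 3)*(y + 3)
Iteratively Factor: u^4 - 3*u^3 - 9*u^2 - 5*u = (u)*(u^3 - 3*u^2 - 9*u - 5) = u*(u - 5)*(u^2 + 2*u + 1) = u*(u - 5)*(u + 1)*(u + 1)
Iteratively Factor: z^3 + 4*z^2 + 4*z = (z + 2)*(z^2 + 2*z) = z*(z + 2)*(z + 2)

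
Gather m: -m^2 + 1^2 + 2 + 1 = 4 - m^2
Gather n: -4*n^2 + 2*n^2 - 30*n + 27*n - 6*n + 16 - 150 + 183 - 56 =-2*n^2 - 9*n - 7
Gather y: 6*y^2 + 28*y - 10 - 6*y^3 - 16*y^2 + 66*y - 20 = -6*y^3 - 10*y^2 + 94*y - 30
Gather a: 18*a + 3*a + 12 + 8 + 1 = 21*a + 21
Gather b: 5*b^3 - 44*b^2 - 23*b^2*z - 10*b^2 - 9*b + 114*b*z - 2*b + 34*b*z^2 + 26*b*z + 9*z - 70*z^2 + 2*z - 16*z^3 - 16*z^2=5*b^3 + b^2*(-23*z - 54) + b*(34*z^2 + 140*z - 11) - 16*z^3 - 86*z^2 + 11*z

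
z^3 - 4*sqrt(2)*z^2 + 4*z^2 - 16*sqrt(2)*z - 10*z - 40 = (z + 4)*(z - 5*sqrt(2))*(z + sqrt(2))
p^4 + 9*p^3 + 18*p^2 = p^2*(p + 3)*(p + 6)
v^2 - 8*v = v*(v - 8)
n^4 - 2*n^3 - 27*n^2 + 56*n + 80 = (n - 4)^2*(n + 1)*(n + 5)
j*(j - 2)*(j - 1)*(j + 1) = j^4 - 2*j^3 - j^2 + 2*j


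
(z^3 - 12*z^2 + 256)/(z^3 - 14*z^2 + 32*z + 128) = (z + 4)/(z + 2)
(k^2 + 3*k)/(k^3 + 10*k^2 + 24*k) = (k + 3)/(k^2 + 10*k + 24)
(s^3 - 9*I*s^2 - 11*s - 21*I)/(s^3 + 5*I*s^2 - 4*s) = (s^2 - 10*I*s - 21)/(s*(s + 4*I))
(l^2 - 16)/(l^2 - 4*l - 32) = (l - 4)/(l - 8)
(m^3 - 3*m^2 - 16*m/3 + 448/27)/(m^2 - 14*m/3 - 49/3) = (9*m^2 - 48*m + 64)/(9*(m - 7))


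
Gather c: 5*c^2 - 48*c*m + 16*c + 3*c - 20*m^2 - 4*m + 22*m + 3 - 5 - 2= 5*c^2 + c*(19 - 48*m) - 20*m^2 + 18*m - 4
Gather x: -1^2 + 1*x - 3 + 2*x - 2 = 3*x - 6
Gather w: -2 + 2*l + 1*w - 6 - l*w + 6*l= 8*l + w*(1 - l) - 8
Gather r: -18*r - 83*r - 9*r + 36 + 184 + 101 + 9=330 - 110*r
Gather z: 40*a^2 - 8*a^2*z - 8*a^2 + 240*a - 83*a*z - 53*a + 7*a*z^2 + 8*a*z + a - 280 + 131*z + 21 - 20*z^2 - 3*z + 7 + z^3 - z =32*a^2 + 188*a + z^3 + z^2*(7*a - 20) + z*(-8*a^2 - 75*a + 127) - 252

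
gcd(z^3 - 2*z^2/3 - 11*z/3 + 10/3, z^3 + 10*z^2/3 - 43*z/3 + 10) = z^2 - 8*z/3 + 5/3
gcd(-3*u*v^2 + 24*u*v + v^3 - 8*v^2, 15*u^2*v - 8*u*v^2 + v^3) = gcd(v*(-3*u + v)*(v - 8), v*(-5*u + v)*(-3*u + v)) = 3*u*v - v^2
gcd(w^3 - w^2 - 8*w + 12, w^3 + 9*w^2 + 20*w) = 1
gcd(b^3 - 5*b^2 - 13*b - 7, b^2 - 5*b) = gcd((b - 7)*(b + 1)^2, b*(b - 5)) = 1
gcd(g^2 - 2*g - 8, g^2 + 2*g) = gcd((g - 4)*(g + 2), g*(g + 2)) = g + 2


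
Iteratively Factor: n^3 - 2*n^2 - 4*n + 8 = (n - 2)*(n^2 - 4) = (n - 2)^2*(n + 2)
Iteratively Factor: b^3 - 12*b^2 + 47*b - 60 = (b - 5)*(b^2 - 7*b + 12) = (b - 5)*(b - 3)*(b - 4)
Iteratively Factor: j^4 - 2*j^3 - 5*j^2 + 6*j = (j)*(j^3 - 2*j^2 - 5*j + 6) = j*(j + 2)*(j^2 - 4*j + 3) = j*(j - 3)*(j + 2)*(j - 1)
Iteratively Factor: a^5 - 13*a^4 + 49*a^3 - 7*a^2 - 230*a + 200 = (a - 1)*(a^4 - 12*a^3 + 37*a^2 + 30*a - 200) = (a - 5)*(a - 1)*(a^3 - 7*a^2 + 2*a + 40) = (a - 5)*(a - 1)*(a + 2)*(a^2 - 9*a + 20) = (a - 5)*(a - 4)*(a - 1)*(a + 2)*(a - 5)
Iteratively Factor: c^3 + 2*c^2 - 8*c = (c)*(c^2 + 2*c - 8) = c*(c - 2)*(c + 4)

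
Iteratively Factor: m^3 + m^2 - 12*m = (m - 3)*(m^2 + 4*m) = m*(m - 3)*(m + 4)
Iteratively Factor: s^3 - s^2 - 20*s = (s - 5)*(s^2 + 4*s) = (s - 5)*(s + 4)*(s)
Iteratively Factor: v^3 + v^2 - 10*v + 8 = (v - 2)*(v^2 + 3*v - 4) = (v - 2)*(v - 1)*(v + 4)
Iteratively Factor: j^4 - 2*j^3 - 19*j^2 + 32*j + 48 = (j + 1)*(j^3 - 3*j^2 - 16*j + 48) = (j + 1)*(j + 4)*(j^2 - 7*j + 12) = (j - 3)*(j + 1)*(j + 4)*(j - 4)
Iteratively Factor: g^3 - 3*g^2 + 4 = (g - 2)*(g^2 - g - 2) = (g - 2)*(g + 1)*(g - 2)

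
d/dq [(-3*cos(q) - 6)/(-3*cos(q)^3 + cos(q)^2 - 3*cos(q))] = 3*(cos(q) + 17*cos(2*q) + 3*cos(3*q) + 29)*sin(q)/(2*(3*sin(q)^2 + cos(q) - 6)^2*cos(q)^2)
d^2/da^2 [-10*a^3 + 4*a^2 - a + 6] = 8 - 60*a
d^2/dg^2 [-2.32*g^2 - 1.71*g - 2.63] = -4.64000000000000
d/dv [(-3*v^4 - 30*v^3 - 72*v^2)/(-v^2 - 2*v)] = 6*(v^3 + 8*v^2 + 20*v + 24)/(v^2 + 4*v + 4)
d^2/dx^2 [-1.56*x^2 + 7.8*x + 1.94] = -3.12000000000000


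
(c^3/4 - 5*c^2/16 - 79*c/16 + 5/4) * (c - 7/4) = c^4/4 - 3*c^3/4 - 281*c^2/64 + 633*c/64 - 35/16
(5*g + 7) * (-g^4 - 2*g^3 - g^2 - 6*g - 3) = -5*g^5 - 17*g^4 - 19*g^3 - 37*g^2 - 57*g - 21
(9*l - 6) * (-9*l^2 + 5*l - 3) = -81*l^3 + 99*l^2 - 57*l + 18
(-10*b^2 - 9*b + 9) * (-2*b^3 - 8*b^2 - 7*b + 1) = 20*b^5 + 98*b^4 + 124*b^3 - 19*b^2 - 72*b + 9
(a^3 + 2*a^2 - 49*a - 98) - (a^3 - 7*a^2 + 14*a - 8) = 9*a^2 - 63*a - 90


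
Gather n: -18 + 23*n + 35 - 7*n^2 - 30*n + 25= -7*n^2 - 7*n + 42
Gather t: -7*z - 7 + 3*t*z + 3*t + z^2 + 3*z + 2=t*(3*z + 3) + z^2 - 4*z - 5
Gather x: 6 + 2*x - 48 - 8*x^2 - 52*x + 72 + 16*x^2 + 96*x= 8*x^2 + 46*x + 30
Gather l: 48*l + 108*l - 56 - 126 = 156*l - 182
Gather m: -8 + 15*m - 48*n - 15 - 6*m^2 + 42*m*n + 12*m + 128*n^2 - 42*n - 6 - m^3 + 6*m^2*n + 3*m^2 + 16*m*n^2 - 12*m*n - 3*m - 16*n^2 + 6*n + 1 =-m^3 + m^2*(6*n - 3) + m*(16*n^2 + 30*n + 24) + 112*n^2 - 84*n - 28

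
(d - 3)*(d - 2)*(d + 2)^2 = d^4 - d^3 - 10*d^2 + 4*d + 24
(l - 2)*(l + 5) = l^2 + 3*l - 10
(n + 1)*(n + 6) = n^2 + 7*n + 6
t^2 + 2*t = t*(t + 2)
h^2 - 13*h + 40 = (h - 8)*(h - 5)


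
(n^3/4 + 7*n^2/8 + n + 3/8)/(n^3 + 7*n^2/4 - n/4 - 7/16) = 2*(2*n^3 + 7*n^2 + 8*n + 3)/(16*n^3 + 28*n^2 - 4*n - 7)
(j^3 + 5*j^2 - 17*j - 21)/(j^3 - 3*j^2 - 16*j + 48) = (j^2 + 8*j + 7)/(j^2 - 16)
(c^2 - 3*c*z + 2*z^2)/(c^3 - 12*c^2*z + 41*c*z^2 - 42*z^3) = (c - z)/(c^2 - 10*c*z + 21*z^2)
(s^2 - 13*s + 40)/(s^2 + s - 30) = (s - 8)/(s + 6)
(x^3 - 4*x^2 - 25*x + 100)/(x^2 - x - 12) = (x^2 - 25)/(x + 3)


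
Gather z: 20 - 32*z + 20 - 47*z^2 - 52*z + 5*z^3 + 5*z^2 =5*z^3 - 42*z^2 - 84*z + 40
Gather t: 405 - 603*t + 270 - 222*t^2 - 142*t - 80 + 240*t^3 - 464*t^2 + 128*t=240*t^3 - 686*t^2 - 617*t + 595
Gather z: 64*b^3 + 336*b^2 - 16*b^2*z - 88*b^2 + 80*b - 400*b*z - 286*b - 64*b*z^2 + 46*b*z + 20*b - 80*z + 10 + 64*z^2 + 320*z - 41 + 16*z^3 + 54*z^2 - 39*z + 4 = 64*b^3 + 248*b^2 - 186*b + 16*z^3 + z^2*(118 - 64*b) + z*(-16*b^2 - 354*b + 201) - 27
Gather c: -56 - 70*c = -70*c - 56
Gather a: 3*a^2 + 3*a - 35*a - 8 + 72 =3*a^2 - 32*a + 64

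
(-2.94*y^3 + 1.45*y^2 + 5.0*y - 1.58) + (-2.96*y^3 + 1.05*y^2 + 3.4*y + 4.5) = -5.9*y^3 + 2.5*y^2 + 8.4*y + 2.92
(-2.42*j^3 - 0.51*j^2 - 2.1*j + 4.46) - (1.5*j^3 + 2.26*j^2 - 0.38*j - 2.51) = -3.92*j^3 - 2.77*j^2 - 1.72*j + 6.97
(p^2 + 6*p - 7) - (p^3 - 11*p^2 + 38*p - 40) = -p^3 + 12*p^2 - 32*p + 33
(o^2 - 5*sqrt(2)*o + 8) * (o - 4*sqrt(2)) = o^3 - 9*sqrt(2)*o^2 + 48*o - 32*sqrt(2)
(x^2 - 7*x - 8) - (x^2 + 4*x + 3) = -11*x - 11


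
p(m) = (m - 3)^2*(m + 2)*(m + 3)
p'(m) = (m - 3)^2*(m + 2) + (m - 3)^2*(m + 3) + (m + 2)*(m + 3)*(2*m - 6)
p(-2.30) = -5.90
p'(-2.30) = 13.46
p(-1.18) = 26.08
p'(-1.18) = 33.65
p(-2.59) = -7.56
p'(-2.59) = -2.92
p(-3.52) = 33.60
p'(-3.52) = -97.03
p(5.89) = 585.83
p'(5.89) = 545.57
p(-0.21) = 51.46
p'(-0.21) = 15.13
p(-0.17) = 52.04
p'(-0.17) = 13.99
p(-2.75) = -6.20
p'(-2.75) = -14.38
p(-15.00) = 50544.00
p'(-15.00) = -13716.00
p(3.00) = 0.00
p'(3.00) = 0.00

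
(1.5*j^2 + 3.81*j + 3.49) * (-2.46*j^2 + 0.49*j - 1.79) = -3.69*j^4 - 8.6376*j^3 - 9.4035*j^2 - 5.1098*j - 6.2471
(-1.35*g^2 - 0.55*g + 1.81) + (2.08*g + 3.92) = -1.35*g^2 + 1.53*g + 5.73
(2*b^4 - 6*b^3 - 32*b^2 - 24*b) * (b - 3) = 2*b^5 - 12*b^4 - 14*b^3 + 72*b^2 + 72*b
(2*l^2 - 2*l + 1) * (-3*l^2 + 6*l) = -6*l^4 + 18*l^3 - 15*l^2 + 6*l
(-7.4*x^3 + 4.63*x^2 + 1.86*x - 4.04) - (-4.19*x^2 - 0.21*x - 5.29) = -7.4*x^3 + 8.82*x^2 + 2.07*x + 1.25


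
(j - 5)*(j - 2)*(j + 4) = j^3 - 3*j^2 - 18*j + 40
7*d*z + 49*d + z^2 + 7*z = (7*d + z)*(z + 7)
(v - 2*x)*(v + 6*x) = v^2 + 4*v*x - 12*x^2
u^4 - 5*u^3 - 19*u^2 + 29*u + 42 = (u - 7)*(u - 2)*(u + 1)*(u + 3)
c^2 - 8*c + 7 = (c - 7)*(c - 1)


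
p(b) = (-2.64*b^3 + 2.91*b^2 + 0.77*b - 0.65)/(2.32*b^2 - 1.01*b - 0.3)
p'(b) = (1.01 - 4.64*b)*(-2.64*b^3 + 2.91*b^2 + 0.77*b - 0.65)/(2.32*b^2 - 1.01*b - 0.3)^2 + (-7.92*b^2 + 5.82*b + 0.77)/(2.32*b^2 - 1.01*b - 0.3) = (-6.1248*b^4 + 5.3328*b^3 - 2.3495*b^2 + 1.27*b - 0.8875)/(5.3824*b^4 - 4.6864*b^3 - 0.3719*b^2 + 0.606*b + 0.09)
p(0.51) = -0.71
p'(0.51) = -12.45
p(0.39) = 0.19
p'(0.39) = -4.94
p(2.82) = -2.26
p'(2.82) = -1.21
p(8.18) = -8.49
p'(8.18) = -1.15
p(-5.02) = 6.37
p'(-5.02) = -1.16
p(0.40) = 0.14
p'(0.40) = -5.15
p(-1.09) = 1.51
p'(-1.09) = -1.63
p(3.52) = -3.09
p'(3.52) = -1.18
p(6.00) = -5.98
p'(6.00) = -1.15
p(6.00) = -5.98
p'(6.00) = -1.15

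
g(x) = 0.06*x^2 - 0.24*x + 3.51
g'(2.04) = 0.00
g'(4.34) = 0.28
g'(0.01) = -0.24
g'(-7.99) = -1.20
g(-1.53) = 4.02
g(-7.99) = 9.26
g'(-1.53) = -0.42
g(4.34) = 3.60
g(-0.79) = 3.74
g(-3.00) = 4.77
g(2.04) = 3.27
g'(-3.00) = -0.60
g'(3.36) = 0.16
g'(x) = 0.12*x - 0.24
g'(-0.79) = -0.33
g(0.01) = 3.51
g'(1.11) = -0.11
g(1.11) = 3.32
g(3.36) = 3.38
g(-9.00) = 10.53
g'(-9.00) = -1.32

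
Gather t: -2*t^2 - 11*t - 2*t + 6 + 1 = -2*t^2 - 13*t + 7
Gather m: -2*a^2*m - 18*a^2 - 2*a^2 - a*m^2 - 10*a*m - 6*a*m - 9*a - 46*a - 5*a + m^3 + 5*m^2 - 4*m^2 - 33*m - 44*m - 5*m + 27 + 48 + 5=-20*a^2 - 60*a + m^3 + m^2*(1 - a) + m*(-2*a^2 - 16*a - 82) + 80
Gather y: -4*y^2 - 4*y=-4*y^2 - 4*y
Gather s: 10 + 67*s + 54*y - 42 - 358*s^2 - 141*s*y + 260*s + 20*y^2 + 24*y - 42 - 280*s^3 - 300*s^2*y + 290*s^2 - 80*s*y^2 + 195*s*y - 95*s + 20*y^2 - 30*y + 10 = -280*s^3 + s^2*(-300*y - 68) + s*(-80*y^2 + 54*y + 232) + 40*y^2 + 48*y - 64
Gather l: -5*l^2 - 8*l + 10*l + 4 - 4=-5*l^2 + 2*l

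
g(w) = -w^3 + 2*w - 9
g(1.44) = -9.11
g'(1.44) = -4.22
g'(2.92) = -23.58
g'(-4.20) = -50.92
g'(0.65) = 0.73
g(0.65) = -7.97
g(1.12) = -8.16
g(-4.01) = 47.46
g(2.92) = -28.06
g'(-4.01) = -46.24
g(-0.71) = -10.06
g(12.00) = -1713.00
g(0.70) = -7.94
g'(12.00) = -430.00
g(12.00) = -1713.00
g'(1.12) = -1.76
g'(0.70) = 0.53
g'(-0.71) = 0.49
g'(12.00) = -430.00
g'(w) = 2 - 3*w^2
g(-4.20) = 56.69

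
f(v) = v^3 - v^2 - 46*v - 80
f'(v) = 3*v^2 - 2*v - 46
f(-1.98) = -0.60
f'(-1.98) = -30.28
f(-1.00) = -36.00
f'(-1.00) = -41.00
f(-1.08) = -32.75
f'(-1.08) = -40.34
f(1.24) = -136.67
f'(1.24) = -43.87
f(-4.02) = 23.79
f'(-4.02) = 10.52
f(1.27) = -137.98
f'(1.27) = -43.70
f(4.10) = -216.49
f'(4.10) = -3.77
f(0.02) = -80.92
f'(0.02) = -46.04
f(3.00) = -200.00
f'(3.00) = -25.00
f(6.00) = -176.00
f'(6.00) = 50.00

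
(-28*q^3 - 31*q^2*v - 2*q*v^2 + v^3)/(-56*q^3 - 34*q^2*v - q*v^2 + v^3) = (q + v)/(2*q + v)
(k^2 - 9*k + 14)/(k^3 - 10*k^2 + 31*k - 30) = (k - 7)/(k^2 - 8*k + 15)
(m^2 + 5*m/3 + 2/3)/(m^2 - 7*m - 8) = (m + 2/3)/(m - 8)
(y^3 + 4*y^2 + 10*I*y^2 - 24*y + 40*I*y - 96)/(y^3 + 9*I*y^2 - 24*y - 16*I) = (y^2 + y*(4 + 6*I) + 24*I)/(y^2 + 5*I*y - 4)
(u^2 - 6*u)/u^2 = (u - 6)/u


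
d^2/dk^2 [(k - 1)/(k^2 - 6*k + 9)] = 2*(k + 3)/(k^4 - 12*k^3 + 54*k^2 - 108*k + 81)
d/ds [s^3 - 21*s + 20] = 3*s^2 - 21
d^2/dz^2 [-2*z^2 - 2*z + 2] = -4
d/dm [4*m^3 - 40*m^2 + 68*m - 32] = 12*m^2 - 80*m + 68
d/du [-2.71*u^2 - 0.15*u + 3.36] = -5.42*u - 0.15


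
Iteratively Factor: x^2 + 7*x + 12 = (x + 3)*(x + 4)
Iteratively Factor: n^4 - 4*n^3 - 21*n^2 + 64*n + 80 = (n - 4)*(n^3 - 21*n - 20) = (n - 4)*(n + 1)*(n^2 - n - 20) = (n - 4)*(n + 1)*(n + 4)*(n - 5)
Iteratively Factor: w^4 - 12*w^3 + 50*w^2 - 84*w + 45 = (w - 3)*(w^3 - 9*w^2 + 23*w - 15) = (w - 3)^2*(w^2 - 6*w + 5) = (w - 5)*(w - 3)^2*(w - 1)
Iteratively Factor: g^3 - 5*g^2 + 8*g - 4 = (g - 2)*(g^2 - 3*g + 2) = (g - 2)^2*(g - 1)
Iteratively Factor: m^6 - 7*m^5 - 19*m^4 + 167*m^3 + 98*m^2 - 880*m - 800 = (m + 1)*(m^5 - 8*m^4 - 11*m^3 + 178*m^2 - 80*m - 800) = (m + 1)*(m + 2)*(m^4 - 10*m^3 + 9*m^2 + 160*m - 400) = (m - 4)*(m + 1)*(m + 2)*(m^3 - 6*m^2 - 15*m + 100) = (m - 5)*(m - 4)*(m + 1)*(m + 2)*(m^2 - m - 20) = (m - 5)^2*(m - 4)*(m + 1)*(m + 2)*(m + 4)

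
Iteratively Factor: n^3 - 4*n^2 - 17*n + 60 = (n - 5)*(n^2 + n - 12) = (n - 5)*(n - 3)*(n + 4)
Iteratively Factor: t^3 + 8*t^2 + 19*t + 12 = (t + 4)*(t^2 + 4*t + 3) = (t + 3)*(t + 4)*(t + 1)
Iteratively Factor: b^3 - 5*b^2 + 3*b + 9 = (b - 3)*(b^2 - 2*b - 3) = (b - 3)*(b + 1)*(b - 3)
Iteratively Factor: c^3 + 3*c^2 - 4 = (c + 2)*(c^2 + c - 2) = (c + 2)^2*(c - 1)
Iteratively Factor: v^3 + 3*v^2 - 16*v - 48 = (v - 4)*(v^2 + 7*v + 12) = (v - 4)*(v + 3)*(v + 4)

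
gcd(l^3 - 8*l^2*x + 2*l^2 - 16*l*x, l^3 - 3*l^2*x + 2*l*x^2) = l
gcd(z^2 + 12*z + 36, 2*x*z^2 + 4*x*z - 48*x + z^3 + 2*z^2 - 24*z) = z + 6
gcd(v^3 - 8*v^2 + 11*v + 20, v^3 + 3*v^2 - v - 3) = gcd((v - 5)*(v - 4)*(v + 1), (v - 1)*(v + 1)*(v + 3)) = v + 1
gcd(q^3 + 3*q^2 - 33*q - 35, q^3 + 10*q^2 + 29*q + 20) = q + 1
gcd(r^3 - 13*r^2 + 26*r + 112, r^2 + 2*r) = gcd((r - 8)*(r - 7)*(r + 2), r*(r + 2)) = r + 2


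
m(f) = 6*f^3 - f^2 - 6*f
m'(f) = 18*f^2 - 2*f - 6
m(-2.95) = -145.04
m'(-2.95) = 156.54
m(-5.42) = -952.18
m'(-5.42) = 533.62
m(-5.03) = -758.70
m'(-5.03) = 459.48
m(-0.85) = 0.69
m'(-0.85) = 8.70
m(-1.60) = -17.54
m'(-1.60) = 43.28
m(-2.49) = -83.89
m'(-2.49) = 110.58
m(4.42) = 472.05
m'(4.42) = 336.82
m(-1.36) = -8.78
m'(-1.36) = 30.01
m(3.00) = 135.00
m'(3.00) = 150.00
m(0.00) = 0.00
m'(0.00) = -6.00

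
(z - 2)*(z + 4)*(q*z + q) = q*z^3 + 3*q*z^2 - 6*q*z - 8*q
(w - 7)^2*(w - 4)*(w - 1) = w^4 - 19*w^3 + 123*w^2 - 301*w + 196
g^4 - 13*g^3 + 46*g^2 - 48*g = g*(g - 8)*(g - 3)*(g - 2)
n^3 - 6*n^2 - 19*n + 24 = (n - 8)*(n - 1)*(n + 3)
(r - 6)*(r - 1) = r^2 - 7*r + 6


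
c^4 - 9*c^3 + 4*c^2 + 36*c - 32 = (c - 8)*(c - 2)*(c - 1)*(c + 2)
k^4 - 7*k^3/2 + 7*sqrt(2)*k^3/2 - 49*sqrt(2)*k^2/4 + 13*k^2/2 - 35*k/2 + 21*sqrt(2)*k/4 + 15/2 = (k - 3)*(k - 1/2)*(k + sqrt(2))*(k + 5*sqrt(2)/2)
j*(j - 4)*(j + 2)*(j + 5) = j^4 + 3*j^3 - 18*j^2 - 40*j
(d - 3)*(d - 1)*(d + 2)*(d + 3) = d^4 + d^3 - 11*d^2 - 9*d + 18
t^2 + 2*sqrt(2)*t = t*(t + 2*sqrt(2))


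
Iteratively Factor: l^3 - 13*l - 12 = (l + 1)*(l^2 - l - 12) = (l + 1)*(l + 3)*(l - 4)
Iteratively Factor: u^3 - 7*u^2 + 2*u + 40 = (u + 2)*(u^2 - 9*u + 20) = (u - 4)*(u + 2)*(u - 5)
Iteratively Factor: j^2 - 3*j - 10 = (j + 2)*(j - 5)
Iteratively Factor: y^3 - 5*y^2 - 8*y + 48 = (y + 3)*(y^2 - 8*y + 16) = (y - 4)*(y + 3)*(y - 4)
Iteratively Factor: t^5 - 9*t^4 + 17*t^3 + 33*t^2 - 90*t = (t + 2)*(t^4 - 11*t^3 + 39*t^2 - 45*t) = (t - 5)*(t + 2)*(t^3 - 6*t^2 + 9*t) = (t - 5)*(t - 3)*(t + 2)*(t^2 - 3*t) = t*(t - 5)*(t - 3)*(t + 2)*(t - 3)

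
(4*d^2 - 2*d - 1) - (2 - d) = 4*d^2 - d - 3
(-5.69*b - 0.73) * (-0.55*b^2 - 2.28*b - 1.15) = 3.1295*b^3 + 13.3747*b^2 + 8.2079*b + 0.8395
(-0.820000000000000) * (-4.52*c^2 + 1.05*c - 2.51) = 3.7064*c^2 - 0.861*c + 2.0582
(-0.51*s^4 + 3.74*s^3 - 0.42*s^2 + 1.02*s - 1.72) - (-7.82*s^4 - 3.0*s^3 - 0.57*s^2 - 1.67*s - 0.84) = 7.31*s^4 + 6.74*s^3 + 0.15*s^2 + 2.69*s - 0.88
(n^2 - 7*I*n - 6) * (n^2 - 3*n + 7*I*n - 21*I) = n^4 - 3*n^3 + 43*n^2 - 129*n - 42*I*n + 126*I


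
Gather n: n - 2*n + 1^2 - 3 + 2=-n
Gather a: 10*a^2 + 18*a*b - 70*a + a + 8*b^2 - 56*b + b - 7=10*a^2 + a*(18*b - 69) + 8*b^2 - 55*b - 7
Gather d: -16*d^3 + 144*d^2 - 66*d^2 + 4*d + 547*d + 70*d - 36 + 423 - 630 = -16*d^3 + 78*d^2 + 621*d - 243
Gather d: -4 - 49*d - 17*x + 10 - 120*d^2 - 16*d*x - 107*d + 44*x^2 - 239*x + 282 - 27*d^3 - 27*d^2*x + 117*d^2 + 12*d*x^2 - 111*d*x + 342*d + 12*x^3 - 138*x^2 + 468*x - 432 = -27*d^3 + d^2*(-27*x - 3) + d*(12*x^2 - 127*x + 186) + 12*x^3 - 94*x^2 + 212*x - 144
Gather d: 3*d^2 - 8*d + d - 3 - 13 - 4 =3*d^2 - 7*d - 20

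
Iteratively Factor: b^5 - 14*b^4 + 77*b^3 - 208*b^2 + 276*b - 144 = (b - 2)*(b^4 - 12*b^3 + 53*b^2 - 102*b + 72) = (b - 3)*(b - 2)*(b^3 - 9*b^2 + 26*b - 24) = (b - 3)^2*(b - 2)*(b^2 - 6*b + 8) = (b - 3)^2*(b - 2)^2*(b - 4)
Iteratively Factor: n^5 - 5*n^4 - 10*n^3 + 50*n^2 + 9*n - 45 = (n - 1)*(n^4 - 4*n^3 - 14*n^2 + 36*n + 45) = (n - 5)*(n - 1)*(n^3 + n^2 - 9*n - 9) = (n - 5)*(n - 1)*(n + 1)*(n^2 - 9) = (n - 5)*(n - 1)*(n + 1)*(n + 3)*(n - 3)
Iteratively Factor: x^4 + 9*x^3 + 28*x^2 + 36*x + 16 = (x + 4)*(x^3 + 5*x^2 + 8*x + 4) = (x + 1)*(x + 4)*(x^2 + 4*x + 4) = (x + 1)*(x + 2)*(x + 4)*(x + 2)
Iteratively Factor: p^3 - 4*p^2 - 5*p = (p)*(p^2 - 4*p - 5) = p*(p - 5)*(p + 1)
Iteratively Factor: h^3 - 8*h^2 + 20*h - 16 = (h - 2)*(h^2 - 6*h + 8) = (h - 4)*(h - 2)*(h - 2)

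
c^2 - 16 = (c - 4)*(c + 4)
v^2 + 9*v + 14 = (v + 2)*(v + 7)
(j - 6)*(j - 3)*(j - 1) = j^3 - 10*j^2 + 27*j - 18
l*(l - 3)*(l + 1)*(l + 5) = l^4 + 3*l^3 - 13*l^2 - 15*l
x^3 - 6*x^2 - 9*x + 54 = (x - 6)*(x - 3)*(x + 3)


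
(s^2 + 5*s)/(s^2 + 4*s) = (s + 5)/(s + 4)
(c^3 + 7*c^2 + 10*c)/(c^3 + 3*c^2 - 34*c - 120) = c*(c + 2)/(c^2 - 2*c - 24)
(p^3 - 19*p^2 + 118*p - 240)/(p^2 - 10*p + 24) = (p^2 - 13*p + 40)/(p - 4)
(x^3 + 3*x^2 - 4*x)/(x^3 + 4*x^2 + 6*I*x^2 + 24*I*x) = (x - 1)/(x + 6*I)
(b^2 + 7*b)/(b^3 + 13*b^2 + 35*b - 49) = b/(b^2 + 6*b - 7)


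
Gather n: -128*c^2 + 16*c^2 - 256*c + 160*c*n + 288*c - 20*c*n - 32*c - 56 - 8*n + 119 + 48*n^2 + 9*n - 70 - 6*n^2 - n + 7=-112*c^2 + 140*c*n + 42*n^2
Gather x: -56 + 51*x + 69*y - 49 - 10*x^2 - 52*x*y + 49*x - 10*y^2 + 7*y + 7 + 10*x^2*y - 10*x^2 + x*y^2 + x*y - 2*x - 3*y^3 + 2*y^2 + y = x^2*(10*y - 20) + x*(y^2 - 51*y + 98) - 3*y^3 - 8*y^2 + 77*y - 98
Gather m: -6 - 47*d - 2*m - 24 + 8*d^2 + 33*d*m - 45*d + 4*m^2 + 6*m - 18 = 8*d^2 - 92*d + 4*m^2 + m*(33*d + 4) - 48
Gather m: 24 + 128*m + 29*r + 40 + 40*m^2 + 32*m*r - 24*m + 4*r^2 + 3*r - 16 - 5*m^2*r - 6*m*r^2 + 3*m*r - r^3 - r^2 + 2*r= m^2*(40 - 5*r) + m*(-6*r^2 + 35*r + 104) - r^3 + 3*r^2 + 34*r + 48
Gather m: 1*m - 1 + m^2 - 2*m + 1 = m^2 - m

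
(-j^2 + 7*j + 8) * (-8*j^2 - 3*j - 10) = 8*j^4 - 53*j^3 - 75*j^2 - 94*j - 80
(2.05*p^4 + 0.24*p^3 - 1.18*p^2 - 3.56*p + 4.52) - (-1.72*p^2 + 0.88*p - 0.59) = 2.05*p^4 + 0.24*p^3 + 0.54*p^2 - 4.44*p + 5.11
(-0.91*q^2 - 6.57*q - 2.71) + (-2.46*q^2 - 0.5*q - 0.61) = -3.37*q^2 - 7.07*q - 3.32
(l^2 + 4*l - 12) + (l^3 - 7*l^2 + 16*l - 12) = l^3 - 6*l^2 + 20*l - 24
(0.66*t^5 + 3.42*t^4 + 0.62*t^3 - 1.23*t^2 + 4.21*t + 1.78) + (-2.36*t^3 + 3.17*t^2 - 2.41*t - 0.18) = 0.66*t^5 + 3.42*t^4 - 1.74*t^3 + 1.94*t^2 + 1.8*t + 1.6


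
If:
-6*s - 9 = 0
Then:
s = -3/2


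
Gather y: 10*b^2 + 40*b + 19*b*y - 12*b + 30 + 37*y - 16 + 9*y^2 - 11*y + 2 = 10*b^2 + 28*b + 9*y^2 + y*(19*b + 26) + 16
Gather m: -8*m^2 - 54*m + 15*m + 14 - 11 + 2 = -8*m^2 - 39*m + 5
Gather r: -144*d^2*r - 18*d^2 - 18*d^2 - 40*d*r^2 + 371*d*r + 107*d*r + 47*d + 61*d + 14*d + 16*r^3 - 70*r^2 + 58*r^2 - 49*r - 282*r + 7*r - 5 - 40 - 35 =-36*d^2 + 122*d + 16*r^3 + r^2*(-40*d - 12) + r*(-144*d^2 + 478*d - 324) - 80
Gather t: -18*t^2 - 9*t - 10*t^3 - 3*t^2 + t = -10*t^3 - 21*t^2 - 8*t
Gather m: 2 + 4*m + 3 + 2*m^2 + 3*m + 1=2*m^2 + 7*m + 6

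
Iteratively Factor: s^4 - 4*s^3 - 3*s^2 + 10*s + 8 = (s - 2)*(s^3 - 2*s^2 - 7*s - 4) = (s - 2)*(s + 1)*(s^2 - 3*s - 4) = (s - 4)*(s - 2)*(s + 1)*(s + 1)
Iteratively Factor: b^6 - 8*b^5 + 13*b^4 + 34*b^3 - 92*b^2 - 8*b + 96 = (b + 1)*(b^5 - 9*b^4 + 22*b^3 + 12*b^2 - 104*b + 96) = (b - 3)*(b + 1)*(b^4 - 6*b^3 + 4*b^2 + 24*b - 32) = (b - 3)*(b - 2)*(b + 1)*(b^3 - 4*b^2 - 4*b + 16) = (b - 3)*(b - 2)*(b + 1)*(b + 2)*(b^2 - 6*b + 8) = (b - 4)*(b - 3)*(b - 2)*(b + 1)*(b + 2)*(b - 2)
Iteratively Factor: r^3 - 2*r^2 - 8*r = (r - 4)*(r^2 + 2*r) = r*(r - 4)*(r + 2)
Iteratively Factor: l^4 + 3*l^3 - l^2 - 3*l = (l - 1)*(l^3 + 4*l^2 + 3*l) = (l - 1)*(l + 1)*(l^2 + 3*l) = l*(l - 1)*(l + 1)*(l + 3)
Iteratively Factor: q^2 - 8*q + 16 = (q - 4)*(q - 4)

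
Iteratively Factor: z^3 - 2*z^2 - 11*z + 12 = (z - 1)*(z^2 - z - 12) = (z - 1)*(z + 3)*(z - 4)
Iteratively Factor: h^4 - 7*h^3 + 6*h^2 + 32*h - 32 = (h - 4)*(h^3 - 3*h^2 - 6*h + 8) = (h - 4)*(h + 2)*(h^2 - 5*h + 4) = (h - 4)*(h - 1)*(h + 2)*(h - 4)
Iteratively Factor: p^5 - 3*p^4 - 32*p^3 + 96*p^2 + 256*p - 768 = (p - 4)*(p^4 + p^3 - 28*p^2 - 16*p + 192) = (p - 4)*(p + 4)*(p^3 - 3*p^2 - 16*p + 48) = (p - 4)*(p - 3)*(p + 4)*(p^2 - 16) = (p - 4)^2*(p - 3)*(p + 4)*(p + 4)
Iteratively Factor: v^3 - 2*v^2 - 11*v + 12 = (v - 4)*(v^2 + 2*v - 3) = (v - 4)*(v - 1)*(v + 3)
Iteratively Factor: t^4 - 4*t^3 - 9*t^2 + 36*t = (t - 3)*(t^3 - t^2 - 12*t) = t*(t - 3)*(t^2 - t - 12) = t*(t - 4)*(t - 3)*(t + 3)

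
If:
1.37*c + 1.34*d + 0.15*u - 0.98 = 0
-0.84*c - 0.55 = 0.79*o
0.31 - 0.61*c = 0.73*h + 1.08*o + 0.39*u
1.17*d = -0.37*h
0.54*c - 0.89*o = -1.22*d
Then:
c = -1.50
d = 1.32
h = -4.16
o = 0.90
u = 8.45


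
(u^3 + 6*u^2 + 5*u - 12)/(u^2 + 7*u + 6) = (u^3 + 6*u^2 + 5*u - 12)/(u^2 + 7*u + 6)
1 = 1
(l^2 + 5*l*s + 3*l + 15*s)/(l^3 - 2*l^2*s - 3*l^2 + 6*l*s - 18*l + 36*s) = (-l - 5*s)/(-l^2 + 2*l*s + 6*l - 12*s)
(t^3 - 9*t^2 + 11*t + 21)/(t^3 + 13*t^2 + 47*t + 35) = (t^2 - 10*t + 21)/(t^2 + 12*t + 35)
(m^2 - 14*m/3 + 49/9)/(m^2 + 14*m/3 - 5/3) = (9*m^2 - 42*m + 49)/(3*(3*m^2 + 14*m - 5))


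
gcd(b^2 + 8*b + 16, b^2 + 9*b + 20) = b + 4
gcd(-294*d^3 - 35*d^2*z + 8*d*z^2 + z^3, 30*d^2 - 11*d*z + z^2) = -6*d + z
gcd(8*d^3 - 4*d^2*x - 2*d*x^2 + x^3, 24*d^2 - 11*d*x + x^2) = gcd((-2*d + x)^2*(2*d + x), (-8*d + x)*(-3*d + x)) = 1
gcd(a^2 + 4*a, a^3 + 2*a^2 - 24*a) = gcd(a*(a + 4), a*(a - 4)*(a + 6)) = a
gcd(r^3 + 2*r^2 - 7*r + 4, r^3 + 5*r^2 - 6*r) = r - 1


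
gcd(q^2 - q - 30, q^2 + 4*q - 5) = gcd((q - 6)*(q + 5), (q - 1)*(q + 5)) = q + 5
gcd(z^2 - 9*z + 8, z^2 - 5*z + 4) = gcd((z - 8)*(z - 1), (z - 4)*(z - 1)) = z - 1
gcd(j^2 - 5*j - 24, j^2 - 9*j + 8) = j - 8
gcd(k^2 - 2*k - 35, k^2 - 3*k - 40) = k + 5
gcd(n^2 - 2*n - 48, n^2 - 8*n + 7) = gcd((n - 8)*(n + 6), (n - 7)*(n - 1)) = 1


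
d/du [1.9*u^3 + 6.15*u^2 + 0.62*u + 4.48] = 5.7*u^2 + 12.3*u + 0.62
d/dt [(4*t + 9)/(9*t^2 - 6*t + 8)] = 2*(-18*t^2 - 81*t + 43)/(81*t^4 - 108*t^3 + 180*t^2 - 96*t + 64)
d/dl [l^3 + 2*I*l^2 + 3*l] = 3*l^2 + 4*I*l + 3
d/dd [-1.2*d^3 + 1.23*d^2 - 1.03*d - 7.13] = -3.6*d^2 + 2.46*d - 1.03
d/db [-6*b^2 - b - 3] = -12*b - 1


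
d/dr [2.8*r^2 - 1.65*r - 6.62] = 5.6*r - 1.65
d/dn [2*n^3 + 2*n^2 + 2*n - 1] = 6*n^2 + 4*n + 2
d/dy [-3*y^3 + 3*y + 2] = 3 - 9*y^2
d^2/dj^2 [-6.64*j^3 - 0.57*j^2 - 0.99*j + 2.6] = -39.84*j - 1.14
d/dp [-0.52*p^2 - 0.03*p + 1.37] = -1.04*p - 0.03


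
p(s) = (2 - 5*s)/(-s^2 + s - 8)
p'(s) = (2 - 5*s)*(2*s - 1)/(-s^2 + s - 8)^2 - 5/(-s^2 + s - 8) = (5*s^2 - 5*s - (2*s - 1)*(5*s - 2) + 40)/(s^2 - s + 8)^2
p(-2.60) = -0.86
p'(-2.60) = -0.02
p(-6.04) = -0.64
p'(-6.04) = -0.07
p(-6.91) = -0.58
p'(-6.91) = -0.06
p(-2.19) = -0.86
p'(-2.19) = 0.02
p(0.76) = 0.23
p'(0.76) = 0.62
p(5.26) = 0.80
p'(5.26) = -0.09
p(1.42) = 0.59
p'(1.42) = 0.45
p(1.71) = 0.71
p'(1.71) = 0.36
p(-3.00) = -0.85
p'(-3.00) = -0.05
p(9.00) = 0.54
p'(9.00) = -0.05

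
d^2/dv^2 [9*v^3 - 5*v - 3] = 54*v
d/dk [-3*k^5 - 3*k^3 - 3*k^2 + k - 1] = -15*k^4 - 9*k^2 - 6*k + 1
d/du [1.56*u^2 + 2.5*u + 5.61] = 3.12*u + 2.5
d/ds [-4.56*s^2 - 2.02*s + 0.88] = -9.12*s - 2.02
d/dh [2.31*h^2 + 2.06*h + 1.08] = 4.62*h + 2.06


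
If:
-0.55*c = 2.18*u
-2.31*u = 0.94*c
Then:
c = 0.00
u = 0.00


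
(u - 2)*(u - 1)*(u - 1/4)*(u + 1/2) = u^4 - 11*u^3/4 + 9*u^2/8 + 7*u/8 - 1/4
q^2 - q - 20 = (q - 5)*(q + 4)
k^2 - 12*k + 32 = (k - 8)*(k - 4)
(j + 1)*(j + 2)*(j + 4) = j^3 + 7*j^2 + 14*j + 8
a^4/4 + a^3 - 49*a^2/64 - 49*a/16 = a*(a/4 + 1)*(a - 7/4)*(a + 7/4)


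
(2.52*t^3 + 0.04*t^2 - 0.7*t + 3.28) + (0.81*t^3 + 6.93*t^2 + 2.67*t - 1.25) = 3.33*t^3 + 6.97*t^2 + 1.97*t + 2.03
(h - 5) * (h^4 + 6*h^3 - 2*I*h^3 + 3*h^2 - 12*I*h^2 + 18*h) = h^5 + h^4 - 2*I*h^4 - 27*h^3 - 2*I*h^3 + 3*h^2 + 60*I*h^2 - 90*h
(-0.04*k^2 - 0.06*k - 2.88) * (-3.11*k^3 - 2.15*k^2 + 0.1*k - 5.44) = 0.1244*k^5 + 0.2726*k^4 + 9.0818*k^3 + 6.4036*k^2 + 0.0384*k + 15.6672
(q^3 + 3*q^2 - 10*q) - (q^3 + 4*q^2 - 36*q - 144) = -q^2 + 26*q + 144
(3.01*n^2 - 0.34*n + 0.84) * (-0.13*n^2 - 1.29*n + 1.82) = -0.3913*n^4 - 3.8387*n^3 + 5.8076*n^2 - 1.7024*n + 1.5288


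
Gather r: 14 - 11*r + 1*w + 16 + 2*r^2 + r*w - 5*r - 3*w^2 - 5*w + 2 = 2*r^2 + r*(w - 16) - 3*w^2 - 4*w + 32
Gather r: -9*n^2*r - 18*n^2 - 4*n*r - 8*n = -18*n^2 - 8*n + r*(-9*n^2 - 4*n)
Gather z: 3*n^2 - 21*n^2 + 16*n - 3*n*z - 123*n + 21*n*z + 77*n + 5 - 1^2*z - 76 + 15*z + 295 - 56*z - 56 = -18*n^2 - 30*n + z*(18*n - 42) + 168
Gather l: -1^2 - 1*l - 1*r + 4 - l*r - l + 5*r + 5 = l*(-r - 2) + 4*r + 8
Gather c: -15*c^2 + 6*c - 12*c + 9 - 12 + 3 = -15*c^2 - 6*c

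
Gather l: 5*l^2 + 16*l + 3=5*l^2 + 16*l + 3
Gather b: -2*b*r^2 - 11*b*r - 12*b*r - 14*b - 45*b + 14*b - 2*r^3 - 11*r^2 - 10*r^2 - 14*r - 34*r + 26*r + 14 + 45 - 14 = b*(-2*r^2 - 23*r - 45) - 2*r^3 - 21*r^2 - 22*r + 45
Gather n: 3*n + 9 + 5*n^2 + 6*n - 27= 5*n^2 + 9*n - 18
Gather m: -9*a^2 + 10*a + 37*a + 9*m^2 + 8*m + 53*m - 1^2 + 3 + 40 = -9*a^2 + 47*a + 9*m^2 + 61*m + 42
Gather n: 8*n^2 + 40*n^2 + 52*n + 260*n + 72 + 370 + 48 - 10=48*n^2 + 312*n + 480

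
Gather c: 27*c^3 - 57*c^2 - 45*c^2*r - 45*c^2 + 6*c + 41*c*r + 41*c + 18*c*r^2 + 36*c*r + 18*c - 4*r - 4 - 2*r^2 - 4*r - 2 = 27*c^3 + c^2*(-45*r - 102) + c*(18*r^2 + 77*r + 65) - 2*r^2 - 8*r - 6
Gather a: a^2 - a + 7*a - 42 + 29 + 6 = a^2 + 6*a - 7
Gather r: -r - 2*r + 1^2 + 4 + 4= 9 - 3*r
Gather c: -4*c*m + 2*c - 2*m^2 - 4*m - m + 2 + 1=c*(2 - 4*m) - 2*m^2 - 5*m + 3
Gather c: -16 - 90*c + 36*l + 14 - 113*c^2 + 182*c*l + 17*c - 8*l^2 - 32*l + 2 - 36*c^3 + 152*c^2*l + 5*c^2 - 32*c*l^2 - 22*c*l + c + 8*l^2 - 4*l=-36*c^3 + c^2*(152*l - 108) + c*(-32*l^2 + 160*l - 72)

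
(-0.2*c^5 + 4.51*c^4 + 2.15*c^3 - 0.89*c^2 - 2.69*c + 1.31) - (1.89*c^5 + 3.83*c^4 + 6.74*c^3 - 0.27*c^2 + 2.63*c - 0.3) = -2.09*c^5 + 0.68*c^4 - 4.59*c^3 - 0.62*c^2 - 5.32*c + 1.61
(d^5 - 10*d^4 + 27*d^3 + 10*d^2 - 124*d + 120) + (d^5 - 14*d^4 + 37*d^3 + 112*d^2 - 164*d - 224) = 2*d^5 - 24*d^4 + 64*d^3 + 122*d^2 - 288*d - 104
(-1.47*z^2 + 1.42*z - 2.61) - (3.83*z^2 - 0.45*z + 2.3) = -5.3*z^2 + 1.87*z - 4.91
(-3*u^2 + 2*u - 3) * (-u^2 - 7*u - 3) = 3*u^4 + 19*u^3 - 2*u^2 + 15*u + 9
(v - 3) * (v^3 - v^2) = v^4 - 4*v^3 + 3*v^2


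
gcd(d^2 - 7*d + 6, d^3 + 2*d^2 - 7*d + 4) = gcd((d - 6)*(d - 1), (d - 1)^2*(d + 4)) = d - 1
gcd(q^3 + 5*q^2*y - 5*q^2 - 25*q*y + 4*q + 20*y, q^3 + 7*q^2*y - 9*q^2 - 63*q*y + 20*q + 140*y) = q - 4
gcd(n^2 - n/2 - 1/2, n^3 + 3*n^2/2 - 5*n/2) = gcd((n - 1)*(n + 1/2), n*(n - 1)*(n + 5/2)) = n - 1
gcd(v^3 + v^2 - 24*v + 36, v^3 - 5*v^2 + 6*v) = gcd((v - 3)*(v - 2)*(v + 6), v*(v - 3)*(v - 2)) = v^2 - 5*v + 6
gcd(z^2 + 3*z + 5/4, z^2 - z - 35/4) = z + 5/2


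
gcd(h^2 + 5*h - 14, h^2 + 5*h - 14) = h^2 + 5*h - 14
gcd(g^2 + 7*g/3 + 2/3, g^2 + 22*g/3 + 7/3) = g + 1/3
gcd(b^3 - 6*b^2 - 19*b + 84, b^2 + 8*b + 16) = b + 4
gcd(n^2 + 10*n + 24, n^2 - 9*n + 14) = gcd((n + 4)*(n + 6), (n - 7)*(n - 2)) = 1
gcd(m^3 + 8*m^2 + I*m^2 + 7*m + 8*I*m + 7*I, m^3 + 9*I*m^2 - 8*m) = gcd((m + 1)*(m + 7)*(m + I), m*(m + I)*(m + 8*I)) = m + I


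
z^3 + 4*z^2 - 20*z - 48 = (z - 4)*(z + 2)*(z + 6)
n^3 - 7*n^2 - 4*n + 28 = (n - 7)*(n - 2)*(n + 2)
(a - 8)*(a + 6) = a^2 - 2*a - 48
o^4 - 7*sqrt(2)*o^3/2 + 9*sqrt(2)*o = o*(o - 3*sqrt(2))*(o - 3*sqrt(2)/2)*(o + sqrt(2))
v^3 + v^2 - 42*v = v*(v - 6)*(v + 7)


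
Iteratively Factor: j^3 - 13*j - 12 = (j - 4)*(j^2 + 4*j + 3) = (j - 4)*(j + 1)*(j + 3)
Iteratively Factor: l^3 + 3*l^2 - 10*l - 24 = (l + 4)*(l^2 - l - 6) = (l - 3)*(l + 4)*(l + 2)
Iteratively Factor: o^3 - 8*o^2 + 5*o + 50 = (o - 5)*(o^2 - 3*o - 10) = (o - 5)*(o + 2)*(o - 5)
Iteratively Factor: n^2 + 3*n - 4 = (n - 1)*(n + 4)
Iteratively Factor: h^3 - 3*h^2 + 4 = (h - 2)*(h^2 - h - 2) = (h - 2)*(h + 1)*(h - 2)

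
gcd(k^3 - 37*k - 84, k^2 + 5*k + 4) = k + 4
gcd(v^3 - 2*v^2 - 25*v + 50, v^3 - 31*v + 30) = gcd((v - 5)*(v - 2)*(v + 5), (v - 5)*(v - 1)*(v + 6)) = v - 5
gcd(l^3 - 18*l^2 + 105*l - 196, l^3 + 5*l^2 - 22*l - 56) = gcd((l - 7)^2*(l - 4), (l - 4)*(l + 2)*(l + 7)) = l - 4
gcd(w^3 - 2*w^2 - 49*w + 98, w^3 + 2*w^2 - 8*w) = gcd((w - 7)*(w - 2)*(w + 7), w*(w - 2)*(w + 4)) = w - 2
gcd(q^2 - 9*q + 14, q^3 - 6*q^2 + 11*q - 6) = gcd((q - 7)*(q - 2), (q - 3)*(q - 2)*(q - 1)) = q - 2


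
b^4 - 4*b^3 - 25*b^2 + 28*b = b*(b - 7)*(b - 1)*(b + 4)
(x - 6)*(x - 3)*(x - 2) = x^3 - 11*x^2 + 36*x - 36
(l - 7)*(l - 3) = l^2 - 10*l + 21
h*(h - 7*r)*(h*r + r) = h^3*r - 7*h^2*r^2 + h^2*r - 7*h*r^2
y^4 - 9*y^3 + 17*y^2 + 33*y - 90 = (y - 5)*(y - 3)^2*(y + 2)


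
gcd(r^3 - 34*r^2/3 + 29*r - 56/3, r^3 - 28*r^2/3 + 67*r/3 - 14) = r^2 - 10*r/3 + 7/3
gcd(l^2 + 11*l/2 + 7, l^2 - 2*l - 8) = l + 2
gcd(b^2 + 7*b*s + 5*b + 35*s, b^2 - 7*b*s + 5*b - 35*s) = b + 5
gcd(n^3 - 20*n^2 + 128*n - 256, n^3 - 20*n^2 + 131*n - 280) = n - 8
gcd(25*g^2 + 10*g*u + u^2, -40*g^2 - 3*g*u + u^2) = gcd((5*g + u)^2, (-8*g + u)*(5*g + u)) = 5*g + u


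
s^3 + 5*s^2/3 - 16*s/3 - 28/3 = (s - 7/3)*(s + 2)^2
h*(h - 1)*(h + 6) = h^3 + 5*h^2 - 6*h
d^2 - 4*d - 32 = (d - 8)*(d + 4)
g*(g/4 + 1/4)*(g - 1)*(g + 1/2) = g^4/4 + g^3/8 - g^2/4 - g/8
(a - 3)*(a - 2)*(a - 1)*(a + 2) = a^4 - 4*a^3 - a^2 + 16*a - 12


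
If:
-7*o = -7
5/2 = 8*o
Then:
No Solution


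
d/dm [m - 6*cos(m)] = 6*sin(m) + 1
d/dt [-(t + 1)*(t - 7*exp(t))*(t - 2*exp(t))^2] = (t - 2*exp(t))*((-t + 7*exp(t))*(t - 2*exp(t)) + 2*(t + 1)*(t - 7*exp(t))*(2*exp(t) - 1) + (t + 1)*(t - 2*exp(t))*(7*exp(t) - 1))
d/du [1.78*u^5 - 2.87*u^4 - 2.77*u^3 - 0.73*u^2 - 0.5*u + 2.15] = 8.9*u^4 - 11.48*u^3 - 8.31*u^2 - 1.46*u - 0.5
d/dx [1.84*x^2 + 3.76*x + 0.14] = 3.68*x + 3.76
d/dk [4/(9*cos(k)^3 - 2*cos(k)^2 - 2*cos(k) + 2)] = 4*(27*cos(k)^2 - 4*cos(k) - 2)*sin(k)/(9*cos(k)^3 - 2*cos(k)^2 - 2*cos(k) + 2)^2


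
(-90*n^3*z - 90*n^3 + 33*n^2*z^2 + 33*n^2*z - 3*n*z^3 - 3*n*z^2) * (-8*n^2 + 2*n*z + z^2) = 720*n^5*z + 720*n^5 - 444*n^4*z^2 - 444*n^4*z + 27*n^2*z^4 + 27*n^2*z^3 - 3*n*z^5 - 3*n*z^4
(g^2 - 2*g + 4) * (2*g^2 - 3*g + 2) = 2*g^4 - 7*g^3 + 16*g^2 - 16*g + 8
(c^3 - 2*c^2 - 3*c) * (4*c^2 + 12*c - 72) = 4*c^5 + 4*c^4 - 108*c^3 + 108*c^2 + 216*c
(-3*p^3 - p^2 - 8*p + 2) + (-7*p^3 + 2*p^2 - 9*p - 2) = -10*p^3 + p^2 - 17*p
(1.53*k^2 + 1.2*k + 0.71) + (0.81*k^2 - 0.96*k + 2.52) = 2.34*k^2 + 0.24*k + 3.23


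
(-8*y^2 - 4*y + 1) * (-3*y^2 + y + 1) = 24*y^4 + 4*y^3 - 15*y^2 - 3*y + 1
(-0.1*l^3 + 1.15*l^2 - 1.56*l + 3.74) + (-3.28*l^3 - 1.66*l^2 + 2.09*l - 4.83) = -3.38*l^3 - 0.51*l^2 + 0.53*l - 1.09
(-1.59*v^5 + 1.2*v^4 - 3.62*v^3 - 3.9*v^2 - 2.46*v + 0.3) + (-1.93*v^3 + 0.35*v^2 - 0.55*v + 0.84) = -1.59*v^5 + 1.2*v^4 - 5.55*v^3 - 3.55*v^2 - 3.01*v + 1.14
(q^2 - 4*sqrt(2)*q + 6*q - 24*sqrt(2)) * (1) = q^2 - 4*sqrt(2)*q + 6*q - 24*sqrt(2)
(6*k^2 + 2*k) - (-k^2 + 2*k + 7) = 7*k^2 - 7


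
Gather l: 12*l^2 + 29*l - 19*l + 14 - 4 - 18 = 12*l^2 + 10*l - 8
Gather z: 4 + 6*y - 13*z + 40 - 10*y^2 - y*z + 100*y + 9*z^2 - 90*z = -10*y^2 + 106*y + 9*z^2 + z*(-y - 103) + 44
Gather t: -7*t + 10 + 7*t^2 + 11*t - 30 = 7*t^2 + 4*t - 20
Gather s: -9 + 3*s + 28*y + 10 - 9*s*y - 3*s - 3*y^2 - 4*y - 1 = -9*s*y - 3*y^2 + 24*y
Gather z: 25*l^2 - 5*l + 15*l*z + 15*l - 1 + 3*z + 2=25*l^2 + 10*l + z*(15*l + 3) + 1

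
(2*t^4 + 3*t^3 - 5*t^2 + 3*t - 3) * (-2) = -4*t^4 - 6*t^3 + 10*t^2 - 6*t + 6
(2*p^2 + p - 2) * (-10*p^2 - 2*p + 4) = -20*p^4 - 14*p^3 + 26*p^2 + 8*p - 8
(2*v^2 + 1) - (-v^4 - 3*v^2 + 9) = v^4 + 5*v^2 - 8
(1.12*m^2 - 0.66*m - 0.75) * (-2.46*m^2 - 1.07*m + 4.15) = -2.7552*m^4 + 0.4252*m^3 + 7.1992*m^2 - 1.9365*m - 3.1125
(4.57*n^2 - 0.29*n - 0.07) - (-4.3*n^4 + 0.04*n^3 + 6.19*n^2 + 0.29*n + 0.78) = 4.3*n^4 - 0.04*n^3 - 1.62*n^2 - 0.58*n - 0.85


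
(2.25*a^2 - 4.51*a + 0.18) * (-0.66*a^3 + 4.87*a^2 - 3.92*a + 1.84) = -1.485*a^5 + 13.9341*a^4 - 30.9025*a^3 + 22.6958*a^2 - 9.004*a + 0.3312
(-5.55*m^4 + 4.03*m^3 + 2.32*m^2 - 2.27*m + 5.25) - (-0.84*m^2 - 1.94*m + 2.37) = -5.55*m^4 + 4.03*m^3 + 3.16*m^2 - 0.33*m + 2.88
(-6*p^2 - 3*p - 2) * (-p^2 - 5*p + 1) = 6*p^4 + 33*p^3 + 11*p^2 + 7*p - 2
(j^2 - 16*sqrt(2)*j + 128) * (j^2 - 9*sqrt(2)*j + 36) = j^4 - 25*sqrt(2)*j^3 + 452*j^2 - 1728*sqrt(2)*j + 4608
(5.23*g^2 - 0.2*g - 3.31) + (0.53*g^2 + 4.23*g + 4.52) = 5.76*g^2 + 4.03*g + 1.21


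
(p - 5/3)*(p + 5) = p^2 + 10*p/3 - 25/3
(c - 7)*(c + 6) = c^2 - c - 42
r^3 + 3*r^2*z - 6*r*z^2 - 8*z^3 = (r - 2*z)*(r + z)*(r + 4*z)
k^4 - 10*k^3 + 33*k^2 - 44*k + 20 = (k - 5)*(k - 2)^2*(k - 1)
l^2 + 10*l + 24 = (l + 4)*(l + 6)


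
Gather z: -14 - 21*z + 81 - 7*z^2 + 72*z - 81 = -7*z^2 + 51*z - 14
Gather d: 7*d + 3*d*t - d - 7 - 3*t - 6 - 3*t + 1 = d*(3*t + 6) - 6*t - 12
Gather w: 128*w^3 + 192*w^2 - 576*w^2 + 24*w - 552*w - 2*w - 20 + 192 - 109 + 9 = 128*w^3 - 384*w^2 - 530*w + 72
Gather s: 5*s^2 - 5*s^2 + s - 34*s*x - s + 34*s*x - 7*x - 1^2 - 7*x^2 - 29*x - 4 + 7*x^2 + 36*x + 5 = 0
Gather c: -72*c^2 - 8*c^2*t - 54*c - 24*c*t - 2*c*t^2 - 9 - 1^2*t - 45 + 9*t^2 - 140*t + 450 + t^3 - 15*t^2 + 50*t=c^2*(-8*t - 72) + c*(-2*t^2 - 24*t - 54) + t^3 - 6*t^2 - 91*t + 396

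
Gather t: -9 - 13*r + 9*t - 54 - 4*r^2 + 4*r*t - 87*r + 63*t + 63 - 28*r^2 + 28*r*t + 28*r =-32*r^2 - 72*r + t*(32*r + 72)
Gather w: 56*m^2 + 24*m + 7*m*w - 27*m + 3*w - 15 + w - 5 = 56*m^2 - 3*m + w*(7*m + 4) - 20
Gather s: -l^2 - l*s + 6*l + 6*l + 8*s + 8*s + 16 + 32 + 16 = -l^2 + 12*l + s*(16 - l) + 64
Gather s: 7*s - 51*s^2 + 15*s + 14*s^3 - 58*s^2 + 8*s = 14*s^3 - 109*s^2 + 30*s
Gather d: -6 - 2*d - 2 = -2*d - 8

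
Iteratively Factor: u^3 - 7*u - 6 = (u + 1)*(u^2 - u - 6) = (u - 3)*(u + 1)*(u + 2)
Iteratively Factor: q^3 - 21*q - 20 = (q - 5)*(q^2 + 5*q + 4) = (q - 5)*(q + 4)*(q + 1)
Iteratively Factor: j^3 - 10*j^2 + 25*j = (j - 5)*(j^2 - 5*j) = j*(j - 5)*(j - 5)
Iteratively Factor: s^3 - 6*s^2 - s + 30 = (s - 3)*(s^2 - 3*s - 10) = (s - 3)*(s + 2)*(s - 5)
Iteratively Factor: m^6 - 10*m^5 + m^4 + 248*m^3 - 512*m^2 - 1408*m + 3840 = (m + 3)*(m^5 - 13*m^4 + 40*m^3 + 128*m^2 - 896*m + 1280) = (m - 5)*(m + 3)*(m^4 - 8*m^3 + 128*m - 256) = (m - 5)*(m - 4)*(m + 3)*(m^3 - 4*m^2 - 16*m + 64) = (m - 5)*(m - 4)^2*(m + 3)*(m^2 - 16) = (m - 5)*(m - 4)^3*(m + 3)*(m + 4)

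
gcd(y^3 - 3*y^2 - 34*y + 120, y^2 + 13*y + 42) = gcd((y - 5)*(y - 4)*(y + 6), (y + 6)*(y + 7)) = y + 6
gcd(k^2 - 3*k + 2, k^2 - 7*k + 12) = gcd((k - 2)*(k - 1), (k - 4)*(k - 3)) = 1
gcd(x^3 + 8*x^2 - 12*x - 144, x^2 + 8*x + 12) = x + 6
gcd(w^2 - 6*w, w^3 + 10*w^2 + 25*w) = w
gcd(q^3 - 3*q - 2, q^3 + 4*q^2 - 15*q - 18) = q + 1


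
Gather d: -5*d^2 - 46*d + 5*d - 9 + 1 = -5*d^2 - 41*d - 8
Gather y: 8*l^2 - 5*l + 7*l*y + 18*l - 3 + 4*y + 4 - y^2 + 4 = 8*l^2 + 13*l - y^2 + y*(7*l + 4) + 5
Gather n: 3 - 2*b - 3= -2*b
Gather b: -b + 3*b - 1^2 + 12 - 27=2*b - 16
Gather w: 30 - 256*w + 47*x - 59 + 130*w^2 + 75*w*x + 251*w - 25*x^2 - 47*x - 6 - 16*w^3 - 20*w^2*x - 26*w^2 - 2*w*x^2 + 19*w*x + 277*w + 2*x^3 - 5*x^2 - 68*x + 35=-16*w^3 + w^2*(104 - 20*x) + w*(-2*x^2 + 94*x + 272) + 2*x^3 - 30*x^2 - 68*x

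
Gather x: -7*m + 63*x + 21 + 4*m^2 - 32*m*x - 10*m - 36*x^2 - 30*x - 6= 4*m^2 - 17*m - 36*x^2 + x*(33 - 32*m) + 15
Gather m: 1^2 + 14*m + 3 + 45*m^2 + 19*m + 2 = 45*m^2 + 33*m + 6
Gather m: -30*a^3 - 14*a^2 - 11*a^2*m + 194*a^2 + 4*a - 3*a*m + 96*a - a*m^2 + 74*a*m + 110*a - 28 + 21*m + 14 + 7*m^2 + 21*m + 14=-30*a^3 + 180*a^2 + 210*a + m^2*(7 - a) + m*(-11*a^2 + 71*a + 42)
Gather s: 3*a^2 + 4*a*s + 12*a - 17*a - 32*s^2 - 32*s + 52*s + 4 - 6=3*a^2 - 5*a - 32*s^2 + s*(4*a + 20) - 2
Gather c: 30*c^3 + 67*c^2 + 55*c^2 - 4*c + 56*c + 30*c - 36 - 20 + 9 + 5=30*c^3 + 122*c^2 + 82*c - 42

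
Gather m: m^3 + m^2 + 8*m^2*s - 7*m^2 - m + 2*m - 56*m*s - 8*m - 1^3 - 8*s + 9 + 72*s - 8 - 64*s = m^3 + m^2*(8*s - 6) + m*(-56*s - 7)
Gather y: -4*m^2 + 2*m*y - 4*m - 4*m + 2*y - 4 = -4*m^2 - 8*m + y*(2*m + 2) - 4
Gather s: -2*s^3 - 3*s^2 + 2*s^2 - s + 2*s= -2*s^3 - s^2 + s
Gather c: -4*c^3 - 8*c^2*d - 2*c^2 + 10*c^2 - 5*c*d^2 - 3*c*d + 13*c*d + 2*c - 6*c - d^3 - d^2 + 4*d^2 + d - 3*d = -4*c^3 + c^2*(8 - 8*d) + c*(-5*d^2 + 10*d - 4) - d^3 + 3*d^2 - 2*d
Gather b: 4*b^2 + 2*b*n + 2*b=4*b^2 + b*(2*n + 2)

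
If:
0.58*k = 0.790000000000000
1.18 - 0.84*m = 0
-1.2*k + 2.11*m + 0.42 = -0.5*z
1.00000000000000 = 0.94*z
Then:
No Solution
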